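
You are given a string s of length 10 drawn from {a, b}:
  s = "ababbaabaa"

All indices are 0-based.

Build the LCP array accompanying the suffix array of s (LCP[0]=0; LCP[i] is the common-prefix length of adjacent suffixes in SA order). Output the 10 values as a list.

rank→(start, suffix):
  0 → (9, 'a')
  1 → (8, 'aa')
  2 → (5, 'aabaa')
  3 → (6, 'abaa')
  4 → (0, 'ababbaabaa')
  5 → (2, 'abbaabaa')
  6 → (7, 'baa')
  7 → (4, 'baabaa')
  8 → (1, 'babbaabaa')
  9 → (3, 'bbaabaa')

SA = [9, 8, 5, 6, 0, 2, 7, 4, 1, 3]
rank  pair      lcp
   1  s[9:],s[8:]  1  'a'
   2  s[8:],s[5:]  2  'aa'
   3  s[5:],s[6:]  1  'a'
   4  s[6:],s[0:]  3  'aba'
   5  s[0:],s[2:]  2  'ab'
   6  s[2:],s[7:]  0  ''
   7  s[7:],s[4:]  3  'baa'
   8  s[4:],s[1:]  2  'ba'
   9  s[1:],s[3:]  1  'b'

[0, 1, 2, 1, 3, 2, 0, 3, 2, 1]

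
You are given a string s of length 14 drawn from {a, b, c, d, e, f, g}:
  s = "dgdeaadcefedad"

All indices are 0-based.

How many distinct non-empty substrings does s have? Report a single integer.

rank→(start, suffix):
  0 → (4, 'aadcefedad')
  1 → (12, 'ad')
  2 → (5, 'adcefedad')
  3 → (7, 'cefedad')
  4 → (13, 'd')
  5 → (11, 'dad')
  6 → (6, 'dcefedad')
  7 → (2, 'deaadcefedad')
  8 → (0, 'dgdeaadcefedad')
  9 → (3, 'eaadcefedad')
  10 → (10, 'edad')
  11 → (8, 'efedad')
  12 → (9, 'fedad')
  13 → (1, 'gdeaadcefedad')

SA = [4, 12, 5, 7, 13, 11, 6, 2, 0, 3, 10, 8, 9, 1]
[i] adj suffixes → lcp
  [1] 4/12 → 1 ('a')
  [2] 12/5 → 2 ('ad')
  [3] 5/7 → 0 ('')
  [4] 7/13 → 0 ('')
  [5] 13/11 → 1 ('d')
  [6] 11/6 → 1 ('d')
  [7] 6/2 → 1 ('d')
  [8] 2/0 → 1 ('d')
  [9] 0/3 → 0 ('')
  [10] 3/10 → 1 ('e')
  [11] 10/8 → 1 ('e')
  [12] 8/9 → 0 ('')
  [13] 9/1 → 0 ('')

n(n+1)/2 = 14·15/2 = 105
Σ LCP = 0 + 1 + 2 + 0 + 0 + 1 + 1 + 1 + 1 + 0 + 1 + 1 + 0 + 0 = 9
distinct = 105 − 9 = 96

96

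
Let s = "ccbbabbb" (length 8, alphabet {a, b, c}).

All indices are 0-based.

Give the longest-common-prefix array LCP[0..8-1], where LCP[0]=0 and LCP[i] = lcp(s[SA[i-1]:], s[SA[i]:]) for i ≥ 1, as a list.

rank→(start, suffix):
  0 → (4, 'abbb')
  1 → (7, 'b')
  2 → (3, 'babbb')
  3 → (6, 'bb')
  4 → (2, 'bbabbb')
  5 → (5, 'bbb')
  6 → (1, 'cbbabbb')
  7 → (0, 'ccbbabbb')

SA = [4, 7, 3, 6, 2, 5, 1, 0]
i: (SA[i-1],SA[i]) lcp shared
  1: (4,7) 0 ''
  2: (7,3) 1 'b'
  3: (3,6) 1 'b'
  4: (6,2) 2 'bb'
  5: (2,5) 2 'bb'
  6: (5,1) 0 ''
  7: (1,0) 1 'c'

[0, 0, 1, 1, 2, 2, 0, 1]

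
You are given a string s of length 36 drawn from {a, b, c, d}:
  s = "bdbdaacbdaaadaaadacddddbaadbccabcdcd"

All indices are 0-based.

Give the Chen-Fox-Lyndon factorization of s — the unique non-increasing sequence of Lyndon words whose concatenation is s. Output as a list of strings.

["bd", "bd", "aacbd", "aaadaaadacddddbaadbccabcdcd"]

emit factor 1: 'bd' (i=0, period=2)
emit factor 2: 'bd' (i=2, period=2)
emit factor 3: 'aacbd' (i=4, period=5)
emit factor 4: 'aaadaaadacddddbaadbccabcdcd' (i=9, period=27)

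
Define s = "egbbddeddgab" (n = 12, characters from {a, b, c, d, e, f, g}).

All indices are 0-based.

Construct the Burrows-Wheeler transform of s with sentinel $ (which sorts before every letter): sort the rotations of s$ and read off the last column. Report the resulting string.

bgagbbeddd$de

rank  rotation       last
    0  $egbbddeddgab  b
    1  ab$egbbddeddg  g
    2  b$egbbddeddga  a
    3  bbddeddgab$eg  g
    4  bddeddgab$egb  b
    5  ddeddgab$egbb  b
    6  ddgab$egbbdde  e
    7  deddgab$egbbd  d
    8  dgab$egbbdded  d
    9  eddgab$egbbdd  d
   10  egbbddeddgab$  $
   11  gab$egbbddedd  d
   12  gbbddeddgab$e  e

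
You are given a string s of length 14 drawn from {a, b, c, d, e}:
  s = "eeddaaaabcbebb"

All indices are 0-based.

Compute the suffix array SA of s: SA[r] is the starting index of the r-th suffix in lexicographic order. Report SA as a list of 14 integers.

sorted suffixes:
  #0 SA[0]=4  'aaaabcbebb'
  #1 SA[1]=5  'aaabcbebb'
  #2 SA[2]=6  'aabcbebb'
  #3 SA[3]=7  'abcbebb'
  #4 SA[4]=13  'b'
  #5 SA[5]=12  'bb'
  #6 SA[6]=8  'bcbebb'
  #7 SA[7]=10  'bebb'
  #8 SA[8]=9  'cbebb'
  #9 SA[9]=3  'daaaabcbebb'
  #10 SA[10]=2  'ddaaaabcbebb'
  #11 SA[11]=11  'ebb'
  #12 SA[12]=1  'eddaaaabcbebb'
  #13 SA[13]=0  'eeddaaaabcbebb'

[4, 5, 6, 7, 13, 12, 8, 10, 9, 3, 2, 11, 1, 0]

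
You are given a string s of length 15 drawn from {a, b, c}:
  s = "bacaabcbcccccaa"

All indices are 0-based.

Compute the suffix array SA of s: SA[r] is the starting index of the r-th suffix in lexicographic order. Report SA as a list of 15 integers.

[14, 13, 3, 4, 1, 0, 5, 7, 12, 2, 6, 11, 10, 9, 8]

sorted suffixes:
  #0 SA[0]=14  'a'
  #1 SA[1]=13  'aa'
  #2 SA[2]=3  'aabcbcccccaa'
  #3 SA[3]=4  'abcbcccccaa'
  #4 SA[4]=1  'acaabcbcccccaa'
  #5 SA[5]=0  'bacaabcbcccccaa'
  #6 SA[6]=5  'bcbcccccaa'
  #7 SA[7]=7  'bcccccaa'
  #8 SA[8]=12  'caa'
  #9 SA[9]=2  'caabcbcccccaa'
  #10 SA[10]=6  'cbcccccaa'
  #11 SA[11]=11  'ccaa'
  #12 SA[12]=10  'cccaa'
  #13 SA[13]=9  'ccccaa'
  #14 SA[14]=8  'cccccaa'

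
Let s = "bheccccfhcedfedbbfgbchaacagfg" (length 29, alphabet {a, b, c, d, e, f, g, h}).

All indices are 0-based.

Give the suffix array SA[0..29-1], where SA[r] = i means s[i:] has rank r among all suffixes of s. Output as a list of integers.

rank→(start, suffix):
  0 → (22, 'aacagfg')
  1 → (23, 'acagfg')
  2 → (25, 'agfg')
  3 → (15, 'bbfgbchaacagfg')
  4 → (19, 'bchaacagfg')
  5 → (16, 'bfgbchaacagfg')
  6 → (0, 'bheccccfhcedfedbbfgbchaacagfg')
  7 → (24, 'cagfg')
  8 → (3, 'ccccfhcedfedbbfgbchaacagfg')
  9 → (4, 'cccfhcedfedbbfgbchaacagfg')
  10 → (5, 'ccfhcedfedbbfgbchaacagfg')
  11 → (9, 'cedfedbbfgbchaacagfg')
  12 → (6, 'cfhcedfedbbfgbchaacagfg')
  13 → (20, 'chaacagfg')
  14 → (14, 'dbbfgbchaacagfg')
  15 → (11, 'dfedbbfgbchaacagfg')
  16 → (2, 'eccccfhcedfedbbfgbchaacagfg')
  17 → (13, 'edbbfgbchaacagfg')
  18 → (10, 'edfedbbfgbchaacagfg')
  19 → (12, 'fedbbfgbchaacagfg')
  20 → (27, 'fg')
  21 → (17, 'fgbchaacagfg')
  22 → (7, 'fhcedfedbbfgbchaacagfg')
  23 → (28, 'g')
  24 → (18, 'gbchaacagfg')
  25 → (26, 'gfg')
  26 → (21, 'haacagfg')
  27 → (8, 'hcedfedbbfgbchaacagfg')
  28 → (1, 'heccccfhcedfedbbfgbchaacagfg')

[22, 23, 25, 15, 19, 16, 0, 24, 3, 4, 5, 9, 6, 20, 14, 11, 2, 13, 10, 12, 27, 17, 7, 28, 18, 26, 21, 8, 1]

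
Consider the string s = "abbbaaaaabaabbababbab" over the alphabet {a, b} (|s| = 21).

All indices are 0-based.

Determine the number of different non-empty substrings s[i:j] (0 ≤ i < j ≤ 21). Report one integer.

181

rank→(start, suffix):
  0 → (4, 'aaaaabaabbababbab')
  1 → (5, 'aaaabaabbababbab')
  2 → (6, 'aaabaabbababbab')
  3 → (7, 'aabaabbababbab')
  4 → (10, 'aabbababbab')
  5 → (19, 'ab')
  6 → (8, 'abaabbababbab')
  7 → (14, 'ababbab')
  8 → (16, 'abbab')
  9 → (11, 'abbababbab')
  10 → (0, 'abbbaaaaabaabbababbab')
  11 → (20, 'b')
  12 → (3, 'baaaaabaabbababbab')
  13 → (9, 'baabbababbab')
  14 → (18, 'bab')
  15 → (13, 'bababbab')
  16 → (15, 'babbab')
  17 → (2, 'bbaaaaabaabbababbab')
  18 → (17, 'bbab')
  19 → (12, 'bbababbab')
  20 → (1, 'bbbaaaaabaabbababbab')

SA = [4, 5, 6, 7, 10, 19, 8, 14, 16, 11, 0, 20, 3, 9, 18, 13, 15, 2, 17, 12, 1]
rank  pair      lcp
   1  s[4:],s[5:]  4  'aaaa'
   2  s[5:],s[6:]  3  'aaa'
   3  s[6:],s[7:]  2  'aa'
   4  s[7:],s[10:]  3  'aab'
   5  s[10:],s[19:]  1  'a'
   6  s[19:],s[8:]  2  'ab'
   7  s[8:],s[14:]  3  'aba'
   8  s[14:],s[16:]  2  'ab'
   9  s[16:],s[11:]  5  'abbab'
  10  s[11:],s[0:]  3  'abb'
  11  s[0:],s[20:]  0  ''
  12  s[20:],s[3:]  1  'b'
  13  s[3:],s[9:]  3  'baa'
  14  s[9:],s[18:]  2  'ba'
  15  s[18:],s[13:]  3  'bab'
  16  s[13:],s[15:]  3  'bab'
  17  s[15:],s[2:]  1  'b'
  18  s[2:],s[17:]  3  'bba'
  19  s[17:],s[12:]  4  'bbab'
  20  s[12:],s[1:]  2  'bb'

n(n+1)/2 = 21·22/2 = 231
Σ LCP = 0 + 4 + 3 + 2 + 3 + 1 + 2 + 3 + 2 + 5 + 3 + 0 + 1 + 3 + 2 + 3 + 3 + 1 + 3 + 4 + 2 = 50
distinct = 231 − 50 = 181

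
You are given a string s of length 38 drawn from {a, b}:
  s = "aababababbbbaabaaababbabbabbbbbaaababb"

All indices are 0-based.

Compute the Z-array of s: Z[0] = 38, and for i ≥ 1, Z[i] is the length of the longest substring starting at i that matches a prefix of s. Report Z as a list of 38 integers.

[38, 1, 0, 1, 0, 1, 0, 1, 0, 0, 0, 0, 4, 1, 0, 2, 5, 1, 0, 1, 0, 0, 1, 0, 0, 1, 0, 0, 0, 0, 0, 2, 5, 1, 0, 1, 0, 0]

Z[0]=38
i=1: outside box; Z[1]=1 grow→box=[1,2)
i=2: outside box; Z[2]=0
i=3: outside box; Z[3]=1 grow→box=[3,4)
i=4: outside box; Z[4]=0
i=5: outside box; Z[5]=1 grow→box=[5,6)
i=6: outside box; Z[6]=0
i=7: outside box; Z[7]=1 grow→box=[7,8)
i=8: outside box; Z[8]=0
i=9: outside box; Z[9]=0
i=10: outside box; Z[10]=0
i=11: outside box; Z[11]=0
i=12: outside box; Z[12]=4 grow→box=[12,16)
i=13: min(r-i=3, Z[1]=1)=1; Z[13]=1
i=14: min(r-i=2, Z[2]=0)=0; Z[14]=0
i=15: min(r-i=1, Z[3]=1)=1; Z[15]=2 grow→box=[15,17)
i=16: min(r-i=1, Z[1]=1)=1; Z[16]=5 grow→box=[16,21)
i=17: min(r-i=4, Z[1]=1)=1; Z[17]=1
i=18: min(r-i=3, Z[2]=0)=0; Z[18]=0
i=19: min(r-i=2, Z[3]=1)=1; Z[19]=1
i=20: min(r-i=1, Z[4]=0)=0; Z[20]=0
i=21: outside box; Z[21]=0
i=22: outside box; Z[22]=1 grow→box=[22,23)
i=23: outside box; Z[23]=0
i=24: outside box; Z[24]=0
i=25: outside box; Z[25]=1 grow→box=[25,26)
i=26: outside box; Z[26]=0
i=27: outside box; Z[27]=0
i=28: outside box; Z[28]=0
i=29: outside box; Z[29]=0
i=30: outside box; Z[30]=0
i=31: outside box; Z[31]=2 grow→box=[31,33)
i=32: min(r-i=1, Z[1]=1)=1; Z[32]=5 grow→box=[32,37)
i=33: min(r-i=4, Z[1]=1)=1; Z[33]=1
i=34: min(r-i=3, Z[2]=0)=0; Z[34]=0
i=35: min(r-i=2, Z[3]=1)=1; Z[35]=1
i=36: min(r-i=1, Z[4]=0)=0; Z[36]=0
i=37: outside box; Z[37]=0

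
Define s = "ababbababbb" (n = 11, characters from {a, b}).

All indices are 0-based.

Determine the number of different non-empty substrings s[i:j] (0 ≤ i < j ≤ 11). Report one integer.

43

sorted suffixes:
  #0 SA[0]=0  'ababbababbb'
  #1 SA[1]=5  'ababbb'
  #2 SA[2]=2  'abbababbb'
  #3 SA[3]=7  'abbb'
  #4 SA[4]=10  'b'
  #5 SA[5]=4  'bababbb'
  #6 SA[6]=1  'babbababbb'
  #7 SA[7]=6  'babbb'
  #8 SA[8]=9  'bb'
  #9 SA[9]=3  'bbababbb'
  #10 SA[10]=8  'bbb'

SA = [0, 5, 2, 7, 10, 4, 1, 6, 9, 3, 8]
i: (SA[i-1],SA[i]) lcp shared
  1: (0,5) 5 'ababb'
  2: (5,2) 2 'ab'
  3: (2,7) 3 'abb'
  4: (7,10) 0 ''
  5: (10,4) 1 'b'
  6: (4,1) 3 'bab'
  7: (1,6) 4 'babb'
  8: (6,9) 1 'b'
  9: (9,3) 2 'bb'
  10: (3,8) 2 'bb'

n(n+1)/2 = 11·12/2 = 66
Σ LCP = 0 + 5 + 2 + 3 + 0 + 1 + 3 + 4 + 1 + 2 + 2 = 23
distinct = 66 − 23 = 43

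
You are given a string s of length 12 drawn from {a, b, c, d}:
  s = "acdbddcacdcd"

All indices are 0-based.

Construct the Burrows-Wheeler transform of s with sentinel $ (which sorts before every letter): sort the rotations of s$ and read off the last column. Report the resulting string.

rank  rotation       last
    0  $acdbddcacdcd  d
    1  acdbddcacdcd$  $
    2  acdcd$acdbddc  c
    3  bddcacdcd$acd  d
    4  cacdcd$acdbdd  d
    5  cd$acdbddcacd  d
    6  cdbddcacdcd$a  a
    7  cdcd$acdbddca  a
    8  d$acdbddcacdc  c
    9  dbddcacdcd$ac  c
   10  dcacdcd$acdbd  d
   11  dcd$acdbddcac  c
   12  ddcacdcd$acdb  b

d$cdddaaccdcb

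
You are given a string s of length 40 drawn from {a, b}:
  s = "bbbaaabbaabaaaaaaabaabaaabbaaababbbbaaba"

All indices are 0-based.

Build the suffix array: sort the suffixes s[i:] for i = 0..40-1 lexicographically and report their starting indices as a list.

[39, 11, 12, 13, 14, 15, 27, 22, 3, 36, 8, 19, 16, 28, 23, 4, 37, 9, 20, 17, 29, 24, 5, 31, 38, 10, 26, 21, 2, 35, 7, 18, 30, 25, 1, 34, 6, 0, 33, 32]

rank | idx | suffix
   0 |  39 | a
   1 |  11 | aaaaaaabaabaaabbaaababbbbaaba
   2 |  12 | aaaaaabaabaaabbaaababbbbaaba
   3 |  13 | aaaaabaabaaabbaaababbbbaaba
   4 |  14 | aaaabaabaaabbaaababbbbaaba
   5 |  15 | aaabaabaaabbaaababbbbaaba
   6 |  27 | aaababbbbaaba
   7 |  22 | aaabbaaababbbbaaba
   8 |   3 | aaabbaabaaaaaaabaabaaabbaaababbbbaaba
   9 |  36 | aaba
  10 |   8 | aabaaaaaaabaabaaabbaaababbbbaaba
  11 |  19 | aabaaabbaaababbbbaaba
  12 |  16 | aabaabaaabbaaababbbbaaba
  13 |  28 | aababbbbaaba
  14 |  23 | aabbaaababbbbaaba
  15 |   4 | aabbaabaaaaaaabaabaaabbaaababbbbaaba
  16 |  37 | aba
  17 |   9 | abaaaaaaabaabaaabbaaababbbbaaba
  18 |  20 | abaaabbaaababbbbaaba
  19 |  17 | abaabaaabbaaababbbbaaba
  20 |  29 | ababbbbaaba
  21 |  24 | abbaaababbbbaaba
  22 |   5 | abbaabaaaaaaabaabaaabbaaababbbbaaba
  23 |  31 | abbbbaaba
  24 |  38 | ba
  25 |  10 | baaaaaaabaabaaabbaaababbbbaaba
  26 |  26 | baaababbbbaaba
  27 |  21 | baaabbaaababbbbaaba
  28 |   2 | baaabbaabaaaaaaabaabaaabbaaababbbbaaba
  29 |  35 | baaba
  30 |   7 | baabaaaaaaabaabaaabbaaababbbbaaba
  31 |  18 | baabaaabbaaababbbbaaba
  32 |  30 | babbbbaaba
  33 |  25 | bbaaababbbbaaba
  34 |   1 | bbaaabbaabaaaaaaabaabaaabbaaababbbbaaba
  35 |  34 | bbaaba
  36 |   6 | bbaabaaaaaaabaabaaabbaaababbbbaaba
  37 |   0 | bbbaaabbaabaaaaaaabaabaaabbaaababbbbaaba
  38 |  33 | bbbaaba
  39 |  32 | bbbbaaba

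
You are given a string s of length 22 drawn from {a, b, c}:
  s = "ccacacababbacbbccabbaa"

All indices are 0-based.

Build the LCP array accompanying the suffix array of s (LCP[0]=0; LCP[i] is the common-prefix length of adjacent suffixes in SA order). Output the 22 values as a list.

[0, 1, 1, 2, 4, 1, 3, 2, 0, 2, 2, 1, 3, 2, 1, 0, 3, 2, 4, 1, 1, 3]

rank | idx | suffix
   0 |  21 | a
   1 |  20 | aa
   2 |   6 | ababbacbbccabbaa
   3 |  17 | abbaa
   4 |   8 | abbacbbccabbaa
   5 |   4 | acababbacbbccabbaa
   6 |   2 | acacababbacbbccabbaa
   7 |  11 | acbbccabbaa
   8 |  19 | baa
   9 |   7 | babbacbbccabbaa
  10 |  10 | bacbbccabbaa
  11 |  18 | bbaa
  12 |   9 | bbacbbccabbaa
  13 |  13 | bbccabbaa
  14 |  14 | bccabbaa
  15 |   5 | cababbacbbccabbaa
  16 |  16 | cabbaa
  17 |   3 | cacababbacbbccabbaa
  18 |   1 | cacacababbacbbccabbaa
  19 |  12 | cbbccabbaa
  20 |  15 | ccabbaa
  21 |   0 | ccacacababbacbbccabbaa

SA = [21, 20, 6, 17, 8, 4, 2, 11, 19, 7, 10, 18, 9, 13, 14, 5, 16, 3, 1, 12, 15, 0]
[i] adj suffixes → lcp
  [1] 21/20 → 1 ('a')
  [2] 20/6 → 1 ('a')
  [3] 6/17 → 2 ('ab')
  [4] 17/8 → 4 ('abba')
  [5] 8/4 → 1 ('a')
  [6] 4/2 → 3 ('aca')
  [7] 2/11 → 2 ('ac')
  [8] 11/19 → 0 ('')
  [9] 19/7 → 2 ('ba')
  [10] 7/10 → 2 ('ba')
  [11] 10/18 → 1 ('b')
  [12] 18/9 → 3 ('bba')
  [13] 9/13 → 2 ('bb')
  [14] 13/14 → 1 ('b')
  [15] 14/5 → 0 ('')
  [16] 5/16 → 3 ('cab')
  [17] 16/3 → 2 ('ca')
  [18] 3/1 → 4 ('caca')
  [19] 1/12 → 1 ('c')
  [20] 12/15 → 1 ('c')
  [21] 15/0 → 3 ('cca')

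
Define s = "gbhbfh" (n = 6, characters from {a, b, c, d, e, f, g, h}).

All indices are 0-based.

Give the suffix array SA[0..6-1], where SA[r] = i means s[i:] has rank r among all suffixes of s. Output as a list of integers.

[3, 1, 4, 0, 5, 2]

rank | idx | suffix
   0 |   3 | bfh
   1 |   1 | bhbfh
   2 |   4 | fh
   3 |   0 | gbhbfh
   4 |   5 | h
   5 |   2 | hbfh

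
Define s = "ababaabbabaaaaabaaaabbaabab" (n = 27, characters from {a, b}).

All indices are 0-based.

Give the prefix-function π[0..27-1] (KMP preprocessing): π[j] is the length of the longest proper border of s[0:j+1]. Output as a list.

π[0] = 0
j=1 s[j]='b': π[1]=0 (border '')
j=2 s[j]='a': π[2]=1 (border 'a')
j=3 s[j]='b': π[3]=2 (border 'ab')
j=4 s[j]='a': π[4]=3 (border 'aba')
j=5 s[j]='a': k: 3→1→0; π[5]=1 (border 'a')
j=6 s[j]='b': π[6]=2 (border 'ab')
j=7 s[j]='b': k: 2→0; π[7]=0 (border '')
j=8 s[j]='a': π[8]=1 (border 'a')
j=9 s[j]='b': π[9]=2 (border 'ab')
j=10 s[j]='a': π[10]=3 (border 'aba')
j=11 s[j]='a': k: 3→1→0; π[11]=1 (border 'a')
j=12 s[j]='a': k: 1→0; π[12]=1 (border 'a')
j=13 s[j]='a': k: 1→0; π[13]=1 (border 'a')
j=14 s[j]='a': k: 1→0; π[14]=1 (border 'a')
j=15 s[j]='b': π[15]=2 (border 'ab')
j=16 s[j]='a': π[16]=3 (border 'aba')
j=17 s[j]='a': k: 3→1→0; π[17]=1 (border 'a')
j=18 s[j]='a': k: 1→0; π[18]=1 (border 'a')
j=19 s[j]='a': k: 1→0; π[19]=1 (border 'a')
j=20 s[j]='b': π[20]=2 (border 'ab')
j=21 s[j]='b': k: 2→0; π[21]=0 (border '')
j=22 s[j]='a': π[22]=1 (border 'a')
j=23 s[j]='a': k: 1→0; π[23]=1 (border 'a')
j=24 s[j]='b': π[24]=2 (border 'ab')
j=25 s[j]='a': π[25]=3 (border 'aba')
j=26 s[j]='b': π[26]=4 (border 'abab')

[0, 0, 1, 2, 3, 1, 2, 0, 1, 2, 3, 1, 1, 1, 1, 2, 3, 1, 1, 1, 2, 0, 1, 1, 2, 3, 4]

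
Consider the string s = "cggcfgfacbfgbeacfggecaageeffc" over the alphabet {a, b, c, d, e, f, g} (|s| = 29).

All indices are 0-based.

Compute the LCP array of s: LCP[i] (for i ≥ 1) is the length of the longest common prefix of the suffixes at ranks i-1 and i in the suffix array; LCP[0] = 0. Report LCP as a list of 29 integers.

[0, 1, 2, 1, 0, 1, 0, 1, 1, 1, 3, 1, 0, 1, 1, 1, 0, 1, 1, 1, 2, 2, 0, 1, 1, 2, 1, 1, 2]

rank→(start, suffix):
  0 → (21, 'aageeffc')
  1 → (7, 'acbfgbeacfggecaageeffc')
  2 → (14, 'acfggecaageeffc')
  3 → (22, 'ageeffc')
  4 → (12, 'beacfggecaageeffc')
  5 → (9, 'bfgbeacfggecaageeffc')
  6 → (28, 'c')
  7 → (20, 'caageeffc')
  8 → (8, 'cbfgbeacfggecaageeffc')
  9 → (3, 'cfgfacbfgbeacfggecaageeffc')
  10 → (15, 'cfggecaageeffc')
  11 → (0, 'cggcfgfacbfgbeacfggecaageeffc')
  12 → (13, 'eacfggecaageeffc')
  13 → (19, 'ecaageeffc')
  14 → (24, 'eeffc')
  15 → (25, 'effc')
  16 → (6, 'facbfgbeacfggecaageeffc')
  17 → (27, 'fc')
  18 → (26, 'ffc')
  19 → (10, 'fgbeacfggecaageeffc')
  20 → (4, 'fgfacbfgbeacfggecaageeffc')
  21 → (16, 'fggecaageeffc')
  22 → (11, 'gbeacfggecaageeffc')
  23 → (2, 'gcfgfacbfgbeacfggecaageeffc')
  24 → (18, 'gecaageeffc')
  25 → (23, 'geeffc')
  26 → (5, 'gfacbfgbeacfggecaageeffc')
  27 → (1, 'ggcfgfacbfgbeacfggecaageeffc')
  28 → (17, 'ggecaageeffc')

SA = [21, 7, 14, 22, 12, 9, 28, 20, 8, 3, 15, 0, 13, 19, 24, 25, 6, 27, 26, 10, 4, 16, 11, 2, 18, 23, 5, 1, 17]
i: (SA[i-1],SA[i]) lcp shared
  1: (21,7) 1 'a'
  2: (7,14) 2 'ac'
  3: (14,22) 1 'a'
  4: (22,12) 0 ''
  5: (12,9) 1 'b'
  6: (9,28) 0 ''
  7: (28,20) 1 'c'
  8: (20,8) 1 'c'
  9: (8,3) 1 'c'
  10: (3,15) 3 'cfg'
  11: (15,0) 1 'c'
  12: (0,13) 0 ''
  13: (13,19) 1 'e'
  14: (19,24) 1 'e'
  15: (24,25) 1 'e'
  16: (25,6) 0 ''
  17: (6,27) 1 'f'
  18: (27,26) 1 'f'
  19: (26,10) 1 'f'
  20: (10,4) 2 'fg'
  21: (4,16) 2 'fg'
  22: (16,11) 0 ''
  23: (11,2) 1 'g'
  24: (2,18) 1 'g'
  25: (18,23) 2 'ge'
  26: (23,5) 1 'g'
  27: (5,1) 1 'g'
  28: (1,17) 2 'gg'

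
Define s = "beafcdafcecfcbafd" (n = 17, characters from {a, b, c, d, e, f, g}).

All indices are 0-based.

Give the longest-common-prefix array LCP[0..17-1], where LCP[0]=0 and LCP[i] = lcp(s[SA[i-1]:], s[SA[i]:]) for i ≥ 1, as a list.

rank | idx | suffix
   0 |   2 | afcdafcecfcbafd
   1 |   6 | afcecfcbafd
   2 |  14 | afd
   3 |  13 | bafd
   4 |   0 | beafcdafcecfcbafd
   5 |  12 | cbafd
   6 |   4 | cdafcecfcbafd
   7 |   8 | cecfcbafd
   8 |  10 | cfcbafd
   9 |  16 | d
  10 |   5 | dafcecfcbafd
  11 |   1 | eafcdafcecfcbafd
  12 |   9 | ecfcbafd
  13 |  11 | fcbafd
  14 |   3 | fcdafcecfcbafd
  15 |   7 | fcecfcbafd
  16 |  15 | fd

SA = [2, 6, 14, 13, 0, 12, 4, 8, 10, 16, 5, 1, 9, 11, 3, 7, 15]
[i] adj suffixes → lcp
  [1] 2/6 → 3 ('afc')
  [2] 6/14 → 2 ('af')
  [3] 14/13 → 0 ('')
  [4] 13/0 → 1 ('b')
  [5] 0/12 → 0 ('')
  [6] 12/4 → 1 ('c')
  [7] 4/8 → 1 ('c')
  [8] 8/10 → 1 ('c')
  [9] 10/16 → 0 ('')
  [10] 16/5 → 1 ('d')
  [11] 5/1 → 0 ('')
  [12] 1/9 → 1 ('e')
  [13] 9/11 → 0 ('')
  [14] 11/3 → 2 ('fc')
  [15] 3/7 → 2 ('fc')
  [16] 7/15 → 1 ('f')

[0, 3, 2, 0, 1, 0, 1, 1, 1, 0, 1, 0, 1, 0, 2, 2, 1]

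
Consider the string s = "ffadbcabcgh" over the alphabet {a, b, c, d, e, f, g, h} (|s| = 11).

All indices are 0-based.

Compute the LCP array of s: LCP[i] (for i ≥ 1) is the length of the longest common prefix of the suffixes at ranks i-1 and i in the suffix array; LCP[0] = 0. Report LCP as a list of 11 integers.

sorted suffixes:
  #0 SA[0]=6  'abcgh'
  #1 SA[1]=2  'adbcabcgh'
  #2 SA[2]=4  'bcabcgh'
  #3 SA[3]=7  'bcgh'
  #4 SA[4]=5  'cabcgh'
  #5 SA[5]=8  'cgh'
  #6 SA[6]=3  'dbcabcgh'
  #7 SA[7]=1  'fadbcabcgh'
  #8 SA[8]=0  'ffadbcabcgh'
  #9 SA[9]=9  'gh'
  #10 SA[10]=10  'h'

SA = [6, 2, 4, 7, 5, 8, 3, 1, 0, 9, 10]
rank  pair      lcp
   1  s[6:],s[2:]  1  'a'
   2  s[2:],s[4:]  0  ''
   3  s[4:],s[7:]  2  'bc'
   4  s[7:],s[5:]  0  ''
   5  s[5:],s[8:]  1  'c'
   6  s[8:],s[3:]  0  ''
   7  s[3:],s[1:]  0  ''
   8  s[1:],s[0:]  1  'f'
   9  s[0:],s[9:]  0  ''
  10  s[9:],s[10:]  0  ''

[0, 1, 0, 2, 0, 1, 0, 0, 1, 0, 0]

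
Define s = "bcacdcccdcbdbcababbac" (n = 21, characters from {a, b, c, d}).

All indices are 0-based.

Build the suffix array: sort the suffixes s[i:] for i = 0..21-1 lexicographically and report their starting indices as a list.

[14, 16, 19, 2, 15, 18, 17, 12, 0, 10, 20, 13, 1, 9, 5, 6, 7, 3, 11, 8, 4]

rank→(start, suffix):
  0 → (14, 'ababbac')
  1 → (16, 'abbac')
  2 → (19, 'ac')
  3 → (2, 'acdcccdcbdbcababbac')
  4 → (15, 'babbac')
  5 → (18, 'bac')
  6 → (17, 'bbac')
  7 → (12, 'bcababbac')
  8 → (0, 'bcacdcccdcbdbcababbac')
  9 → (10, 'bdbcababbac')
  10 → (20, 'c')
  11 → (13, 'cababbac')
  12 → (1, 'cacdcccdcbdbcababbac')
  13 → (9, 'cbdbcababbac')
  14 → (5, 'cccdcbdbcababbac')
  15 → (6, 'ccdcbdbcababbac')
  16 → (7, 'cdcbdbcababbac')
  17 → (3, 'cdcccdcbdbcababbac')
  18 → (11, 'dbcababbac')
  19 → (8, 'dcbdbcababbac')
  20 → (4, 'dcccdcbdbcababbac')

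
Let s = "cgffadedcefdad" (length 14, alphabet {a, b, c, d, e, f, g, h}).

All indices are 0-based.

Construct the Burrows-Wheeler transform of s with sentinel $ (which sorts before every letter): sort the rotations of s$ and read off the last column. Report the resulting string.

ddfd$afeadcfegc

rank  rotation         last
    0  $cgffadedcefdad  d
    1  ad$cgffadedcefd  d
    2  adedcefdad$cgff  f
    3  cefdad$cgffaded  d
    4  cgffadedcefdad$  $
    5  d$cgffadedcefda  a
    6  dad$cgffadedcef  f
    7  dcefdad$cgffade  e
    8  dedcefdad$cgffa  a
    9  edcefdad$cgffad  d
   10  efdad$cgffadedc  c
   11  fadedcefdad$cgf  f
   12  fdad$cgffadedce  e
   13  ffadedcefdad$cg  g
   14  gffadedcefdad$c  c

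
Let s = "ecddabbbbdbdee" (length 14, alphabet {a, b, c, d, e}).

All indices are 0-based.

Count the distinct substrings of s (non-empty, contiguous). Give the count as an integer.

rank | idx | suffix
   0 |   4 | abbbbdbdee
   1 |   5 | bbbbdbdee
   2 |   6 | bbbdbdee
   3 |   7 | bbdbdee
   4 |   8 | bdbdee
   5 |  10 | bdee
   6 |   1 | cddabbbbdbdee
   7 |   3 | dabbbbdbdee
   8 |   9 | dbdee
   9 |   2 | ddabbbbdbdee
  10 |  11 | dee
  11 |  13 | e
  12 |   0 | ecddabbbbdbdee
  13 |  12 | ee

SA = [4, 5, 6, 7, 8, 10, 1, 3, 9, 2, 11, 13, 0, 12]
i: (SA[i-1],SA[i]) lcp shared
  1: (4,5) 0 ''
  2: (5,6) 3 'bbb'
  3: (6,7) 2 'bb'
  4: (7,8) 1 'b'
  5: (8,10) 2 'bd'
  6: (10,1) 0 ''
  7: (1,3) 0 ''
  8: (3,9) 1 'd'
  9: (9,2) 1 'd'
  10: (2,11) 1 'd'
  11: (11,13) 0 ''
  12: (13,0) 1 'e'
  13: (0,12) 1 'e'

n(n+1)/2 = 14·15/2 = 105
Σ LCP = 0 + 0 + 3 + 2 + 1 + 2 + 0 + 0 + 1 + 1 + 1 + 0 + 1 + 1 = 13
distinct = 105 − 13 = 92

92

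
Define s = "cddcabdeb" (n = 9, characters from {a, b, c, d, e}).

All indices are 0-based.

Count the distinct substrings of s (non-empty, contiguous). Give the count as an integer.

rank→(start, suffix):
  0 → (4, 'abdeb')
  1 → (8, 'b')
  2 → (5, 'bdeb')
  3 → (3, 'cabdeb')
  4 → (0, 'cddcabdeb')
  5 → (2, 'dcabdeb')
  6 → (1, 'ddcabdeb')
  7 → (6, 'deb')
  8 → (7, 'eb')

SA = [4, 8, 5, 3, 0, 2, 1, 6, 7]
[i] adj suffixes → lcp
  [1] 4/8 → 0 ('')
  [2] 8/5 → 1 ('b')
  [3] 5/3 → 0 ('')
  [4] 3/0 → 1 ('c')
  [5] 0/2 → 0 ('')
  [6] 2/1 → 1 ('d')
  [7] 1/6 → 1 ('d')
  [8] 6/7 → 0 ('')

n(n+1)/2 = 9·10/2 = 45
Σ LCP = 0 + 0 + 1 + 0 + 1 + 0 + 1 + 1 + 0 = 4
distinct = 45 − 4 = 41

41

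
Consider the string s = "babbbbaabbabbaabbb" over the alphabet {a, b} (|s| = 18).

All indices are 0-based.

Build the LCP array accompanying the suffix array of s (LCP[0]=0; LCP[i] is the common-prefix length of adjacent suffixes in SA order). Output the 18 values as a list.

rank→(start, suffix):
  0 → (6, 'aabbabbaabbb')
  1 → (13, 'aabbb')
  2 → (10, 'abbaabbb')
  3 → (7, 'abbabbaabbb')
  4 → (14, 'abbb')
  5 → (1, 'abbbbaabbabbaabbb')
  6 → (17, 'b')
  7 → (5, 'baabbabbaabbb')
  8 → (12, 'baabbb')
  9 → (9, 'babbaabbb')
  10 → (0, 'babbbbaabbabbaabbb')
  11 → (16, 'bb')
  12 → (4, 'bbaabbabbaabbb')
  13 → (11, 'bbaabbb')
  14 → (8, 'bbabbaabbb')
  15 → (15, 'bbb')
  16 → (3, 'bbbaabbabbaabbb')
  17 → (2, 'bbbbaabbabbaabbb')

SA = [6, 13, 10, 7, 14, 1, 17, 5, 12, 9, 0, 16, 4, 11, 8, 15, 3, 2]
i: (SA[i-1],SA[i]) lcp shared
  1: (6,13) 4 'aabb'
  2: (13,10) 1 'a'
  3: (10,7) 4 'abba'
  4: (7,14) 3 'abb'
  5: (14,1) 4 'abbb'
  6: (1,17) 0 ''
  7: (17,5) 1 'b'
  8: (5,12) 5 'baabb'
  9: (12,9) 2 'ba'
  10: (9,0) 4 'babb'
  11: (0,16) 1 'b'
  12: (16,4) 2 'bb'
  13: (4,11) 6 'bbaabb'
  14: (11,8) 3 'bba'
  15: (8,15) 2 'bb'
  16: (15,3) 3 'bbb'
  17: (3,2) 3 'bbb'

[0, 4, 1, 4, 3, 4, 0, 1, 5, 2, 4, 1, 2, 6, 3, 2, 3, 3]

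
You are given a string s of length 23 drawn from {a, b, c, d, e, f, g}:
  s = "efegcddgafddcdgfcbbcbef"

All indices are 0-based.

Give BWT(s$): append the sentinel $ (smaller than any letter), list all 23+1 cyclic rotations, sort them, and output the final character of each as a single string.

rank  rotation                  last
    0  $efegcddgafddcdgfcbbcbef  f
    1  afddcdgfcbbcbef$efegcddg  g
    2  bbcbef$efegcddgafddcdgfc  c
    3  bcbef$efegcddgafddcdgfcb  b
    4  bef$efegcddgafddcdgfcbbc  c
    5  cbbcbef$efegcddgafddcdgf  f
    6  cbef$efegcddgafddcdgfcbb  b
    7  cddgafddcdgfcbbcbef$efeg  g
    8  cdgfcbbcbef$efegcddgafdd  d
    9  dcdgfcbbcbef$efegcddgafd  d
   10  ddcdgfcbbcbef$efegcddgaf  f
   11  ddgafddcdgfcbbcbef$efegc  c
   12  dgafddcdgfcbbcbef$efegcd  d
   13  dgfcbbcbef$efegcddgafddc  c
   14  ef$efegcddgafddcdgfcbbcb  b
   15  efegcddgafddcdgfcbbcbef$  $
   16  egcddgafddcdgfcbbcbef$ef  f
   17  f$efegcddgafddcdgfcbbcbe  e
   18  fcbbcbef$efegcddgafddcdg  g
   19  fddcdgfcbbcbef$efegcddga  a
   20  fegcddgafddcdgfcbbcbef$e  e
   21  gafddcdgfcbbcbef$efegcdd  d
   22  gcddgafddcdgfcbbcbef$efe  e
   23  gfcbbcbef$efegcddgafddcd  d

fgcbcfbgddfcdcb$fegaeded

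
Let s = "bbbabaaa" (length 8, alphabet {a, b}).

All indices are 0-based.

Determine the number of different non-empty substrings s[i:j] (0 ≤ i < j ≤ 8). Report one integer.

sorted suffixes:
  #0 SA[0]=7  'a'
  #1 SA[1]=6  'aa'
  #2 SA[2]=5  'aaa'
  #3 SA[3]=3  'abaaa'
  #4 SA[4]=4  'baaa'
  #5 SA[5]=2  'babaaa'
  #6 SA[6]=1  'bbabaaa'
  #7 SA[7]=0  'bbbabaaa'

SA = [7, 6, 5, 3, 4, 2, 1, 0]
i: (SA[i-1],SA[i]) lcp shared
  1: (7,6) 1 'a'
  2: (6,5) 2 'aa'
  3: (5,3) 1 'a'
  4: (3,4) 0 ''
  5: (4,2) 2 'ba'
  6: (2,1) 1 'b'
  7: (1,0) 2 'bb'

n(n+1)/2 = 8·9/2 = 36
Σ LCP = 0 + 1 + 2 + 1 + 0 + 2 + 1 + 2 = 9
distinct = 36 − 9 = 27

27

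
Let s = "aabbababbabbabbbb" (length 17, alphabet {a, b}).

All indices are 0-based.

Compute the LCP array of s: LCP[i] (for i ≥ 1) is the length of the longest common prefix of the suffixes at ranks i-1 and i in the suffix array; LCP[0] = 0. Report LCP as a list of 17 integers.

sorted suffixes:
  #0 SA[0]=0  'aabbababbabbabbbb'
  #1 SA[1]=4  'ababbabbabbbb'
  #2 SA[2]=1  'abbababbabbabbbb'
  #3 SA[3]=6  'abbabbabbbb'
  #4 SA[4]=9  'abbabbbb'
  #5 SA[5]=12  'abbbb'
  #6 SA[6]=16  'b'
  #7 SA[7]=3  'bababbabbabbbb'
  #8 SA[8]=5  'babbabbabbbb'
  #9 SA[9]=8  'babbabbbb'
  #10 SA[10]=11  'babbbb'
  #11 SA[11]=15  'bb'
  #12 SA[12]=2  'bbababbabbabbbb'
  #13 SA[13]=7  'bbabbabbbb'
  #14 SA[14]=10  'bbabbbb'
  #15 SA[15]=14  'bbb'
  #16 SA[16]=13  'bbbb'

SA = [0, 4, 1, 6, 9, 12, 16, 3, 5, 8, 11, 15, 2, 7, 10, 14, 13]
[i] adj suffixes → lcp
  [1] 0/4 → 1 ('a')
  [2] 4/1 → 2 ('ab')
  [3] 1/6 → 5 ('abbab')
  [4] 6/9 → 6 ('abbabb')
  [5] 9/12 → 3 ('abb')
  [6] 12/16 → 0 ('')
  [7] 16/3 → 1 ('b')
  [8] 3/5 → 3 ('bab')
  [9] 5/8 → 7 ('babbabb')
  [10] 8/11 → 4 ('babb')
  [11] 11/15 → 1 ('b')
  [12] 15/2 → 2 ('bb')
  [13] 2/7 → 4 ('bbab')
  [14] 7/10 → 5 ('bbabb')
  [15] 10/14 → 2 ('bb')
  [16] 14/13 → 3 ('bbb')

[0, 1, 2, 5, 6, 3, 0, 1, 3, 7, 4, 1, 2, 4, 5, 2, 3]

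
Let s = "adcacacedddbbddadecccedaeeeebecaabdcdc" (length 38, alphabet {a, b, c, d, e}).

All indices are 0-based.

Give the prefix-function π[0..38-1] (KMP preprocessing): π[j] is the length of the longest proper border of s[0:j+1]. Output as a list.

π[0] = 0
j=1 s[j]='d': π[1]=0 (border '')
j=2 s[j]='c': π[2]=0 (border '')
j=3 s[j]='a': π[3]=1 (border 'a')
j=4 s[j]='c': k: 1→0; π[4]=0 (border '')
j=5 s[j]='a': π[5]=1 (border 'a')
j=6 s[j]='c': k: 1→0; π[6]=0 (border '')
j=7 s[j]='e': π[7]=0 (border '')
j=8 s[j]='d': π[8]=0 (border '')
j=9 s[j]='d': π[9]=0 (border '')
j=10 s[j]='d': π[10]=0 (border '')
j=11 s[j]='b': π[11]=0 (border '')
j=12 s[j]='b': π[12]=0 (border '')
j=13 s[j]='d': π[13]=0 (border '')
j=14 s[j]='d': π[14]=0 (border '')
j=15 s[j]='a': π[15]=1 (border 'a')
j=16 s[j]='d': π[16]=2 (border 'ad')
j=17 s[j]='e': k: 2→0; π[17]=0 (border '')
j=18 s[j]='c': π[18]=0 (border '')
j=19 s[j]='c': π[19]=0 (border '')
j=20 s[j]='c': π[20]=0 (border '')
j=21 s[j]='e': π[21]=0 (border '')
j=22 s[j]='d': π[22]=0 (border '')
j=23 s[j]='a': π[23]=1 (border 'a')
j=24 s[j]='e': k: 1→0; π[24]=0 (border '')
j=25 s[j]='e': π[25]=0 (border '')
j=26 s[j]='e': π[26]=0 (border '')
j=27 s[j]='e': π[27]=0 (border '')
j=28 s[j]='b': π[28]=0 (border '')
j=29 s[j]='e': π[29]=0 (border '')
j=30 s[j]='c': π[30]=0 (border '')
j=31 s[j]='a': π[31]=1 (border 'a')
j=32 s[j]='a': k: 1→0; π[32]=1 (border 'a')
j=33 s[j]='b': k: 1→0; π[33]=0 (border '')
j=34 s[j]='d': π[34]=0 (border '')
j=35 s[j]='c': π[35]=0 (border '')
j=36 s[j]='d': π[36]=0 (border '')
j=37 s[j]='c': π[37]=0 (border '')

[0, 0, 0, 1, 0, 1, 0, 0, 0, 0, 0, 0, 0, 0, 0, 1, 2, 0, 0, 0, 0, 0, 0, 1, 0, 0, 0, 0, 0, 0, 0, 1, 1, 0, 0, 0, 0, 0]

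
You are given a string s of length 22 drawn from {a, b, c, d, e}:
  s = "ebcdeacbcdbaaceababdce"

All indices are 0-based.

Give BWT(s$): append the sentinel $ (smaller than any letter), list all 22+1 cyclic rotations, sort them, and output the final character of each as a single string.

rank  rotation                 last
    0  $ebcdeacbcdbaaceababdce  e
    1  aaceababdce$ebcdeacbcdb  b
    2  ababdce$ebcdeacbcdbaace  e
    3  abdce$ebcdeacbcdbaaceab  b
    4  acbcdbaaceababdce$ebcde  e
    5  aceababdce$ebcdeacbcdba  a
    6  baaceababdce$ebcdeacbcd  d
    7  babdce$ebcdeacbcdbaacea  a
    8  bcdbaaceababdce$ebcdeac  c
    9  bcdeacbcdbaaceababdce$e  e
   10  bdce$ebcdeacbcdbaaceaba  a
   11  cbcdbaaceababdce$ebcdea  a
   12  cdbaaceababdce$ebcdeacb  b
   13  cdeacbcdbaaceababdce$eb  b
   14  ce$ebcdeacbcdbaaceababd  d
   15  ceababdce$ebcdeacbcdbaa  a
   16  dbaaceababdce$ebcdeacbc  c
   17  dce$ebcdeacbcdbaaceabab  b
   18  deacbcdbaaceababdce$ebc  c
   19  e$ebcdeacbcdbaaceababdc  c
   20  eababdce$ebcdeacbcdbaac  c
   21  eacbcdbaaceababdce$ebcd  d
   22  ebcdeacbcdbaaceababdce$  $

ebebeadaceaabbdacbcccd$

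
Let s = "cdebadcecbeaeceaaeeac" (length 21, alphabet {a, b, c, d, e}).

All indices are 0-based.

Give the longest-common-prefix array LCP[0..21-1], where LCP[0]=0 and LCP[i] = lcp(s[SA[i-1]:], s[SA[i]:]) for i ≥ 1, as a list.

rank | idx | suffix
   0 |  15 | aaeeac
   1 |  19 | ac
   2 |   4 | adcecbeaeceaaeeac
   3 |  11 | aeceaaeeac
   4 |  16 | aeeac
   5 |   3 | badcecbeaeceaaeeac
   6 |   9 | beaeceaaeeac
   7 |  20 | c
   8 |   8 | cbeaeceaaeeac
   9 |   0 | cdebadcecbeaeceaaeeac
  10 |  13 | ceaaeeac
  11 |   6 | cecbeaeceaaeeac
  12 |   5 | dcecbeaeceaaeeac
  13 |   1 | debadcecbeaeceaaeeac
  14 |  14 | eaaeeac
  15 |  18 | eac
  16 |  10 | eaeceaaeeac
  17 |   2 | ebadcecbeaeceaaeeac
  18 |   7 | ecbeaeceaaeeac
  19 |  12 | eceaaeeac
  20 |  17 | eeac

SA = [15, 19, 4, 11, 16, 3, 9, 20, 8, 0, 13, 6, 5, 1, 14, 18, 10, 2, 7, 12, 17]
i: (SA[i-1],SA[i]) lcp shared
  1: (15,19) 1 'a'
  2: (19,4) 1 'a'
  3: (4,11) 1 'a'
  4: (11,16) 2 'ae'
  5: (16,3) 0 ''
  6: (3,9) 1 'b'
  7: (9,20) 0 ''
  8: (20,8) 1 'c'
  9: (8,0) 1 'c'
  10: (0,13) 1 'c'
  11: (13,6) 2 'ce'
  12: (6,5) 0 ''
  13: (5,1) 1 'd'
  14: (1,14) 0 ''
  15: (14,18) 2 'ea'
  16: (18,10) 2 'ea'
  17: (10,2) 1 'e'
  18: (2,7) 1 'e'
  19: (7,12) 2 'ec'
  20: (12,17) 1 'e'

[0, 1, 1, 1, 2, 0, 1, 0, 1, 1, 1, 2, 0, 1, 0, 2, 2, 1, 1, 2, 1]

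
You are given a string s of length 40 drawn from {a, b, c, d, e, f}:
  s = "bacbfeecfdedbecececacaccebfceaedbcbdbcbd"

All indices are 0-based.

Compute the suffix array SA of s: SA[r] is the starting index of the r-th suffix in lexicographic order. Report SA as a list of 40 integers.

rank | idx | suffix
   0 |  19 | acaccebfceaedbcbdbcbd
   1 |   1 | acbfeecfdedbecececacaccebfceaedbcbdbcbd
   2 |  21 | accebfceaedbcbdbcbd
   3 |  29 | aedbcbdbcbd
   4 |   0 | bacbfeecfdedbecececacaccebfceaedbcbdbcbd
   5 |  36 | bcbd
   6 |  32 | bcbdbcbd
   7 |  38 | bd
   8 |  34 | bdbcbd
   9 |  12 | becececacaccebfceaedbcbdbcbd
  10 |  25 | bfceaedbcbdbcbd
  11 |   3 | bfeecfdedbecececacaccebfceaedbcbdbcbd
  12 |  18 | cacaccebfceaedbcbdbcbd
  13 |  20 | caccebfceaedbcbdbcbd
  14 |  37 | cbd
  15 |  33 | cbdbcbd
  16 |   2 | cbfeecfdedbecececacaccebfceaedbcbdbcbd
  17 |  22 | ccebfceaedbcbdbcbd
  18 |  27 | ceaedbcbdbcbd
  19 |  23 | cebfceaedbcbdbcbd
  20 |  16 | cecacaccebfceaedbcbdbcbd
  21 |  14 | cececacaccebfceaedbcbdbcbd
  22 |   7 | cfdedbecececacaccebfceaedbcbdbcbd
  23 |  39 | d
  24 |  35 | dbcbd
  25 |  31 | dbcbdbcbd
  26 |  11 | dbecececacaccebfceaedbcbdbcbd
  27 |   9 | dedbecececacaccebfceaedbcbdbcbd
  28 |  28 | eaedbcbdbcbd
  29 |  24 | ebfceaedbcbdbcbd
  30 |  17 | ecacaccebfceaedbcbdbcbd
  31 |  15 | ececacaccebfceaedbcbdbcbd
  32 |  13 | ecececacaccebfceaedbcbdbcbd
  33 |   6 | ecfdedbecececacaccebfceaedbcbdbcbd
  34 |  30 | edbcbdbcbd
  35 |  10 | edbecececacaccebfceaedbcbdbcbd
  36 |   5 | eecfdedbecececacaccebfceaedbcbdbcbd
  37 |  26 | fceaedbcbdbcbd
  38 |   8 | fdedbecececacaccebfceaedbcbdbcbd
  39 |   4 | feecfdedbecececacaccebfceaedbcbdbcbd

[19, 1, 21, 29, 0, 36, 32, 38, 34, 12, 25, 3, 18, 20, 37, 33, 2, 22, 27, 23, 16, 14, 7, 39, 35, 31, 11, 9, 28, 24, 17, 15, 13, 6, 30, 10, 5, 26, 8, 4]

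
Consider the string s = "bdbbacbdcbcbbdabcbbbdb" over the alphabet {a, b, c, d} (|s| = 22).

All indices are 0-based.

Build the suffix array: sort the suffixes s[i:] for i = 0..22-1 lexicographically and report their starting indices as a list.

sorted suffixes:
  #0 SA[0]=14  'abcbbbdb'
  #1 SA[1]=4  'acbdcbcbbdabcbbbdb'
  #2 SA[2]=21  'b'
  #3 SA[3]=3  'bacbdcbcbbdabcbbbdb'
  #4 SA[4]=2  'bbacbdcbcbbdabcbbbdb'
  #5 SA[5]=17  'bbbdb'
  #6 SA[6]=11  'bbdabcbbbdb'
  #7 SA[7]=18  'bbdb'
  #8 SA[8]=15  'bcbbbdb'
  #9 SA[9]=9  'bcbbdabcbbbdb'
  #10 SA[10]=12  'bdabcbbbdb'
  #11 SA[11]=19  'bdb'
  #12 SA[12]=0  'bdbbacbdcbcbbdabcbbbdb'
  #13 SA[13]=6  'bdcbcbbdabcbbbdb'
  #14 SA[14]=16  'cbbbdb'
  #15 SA[15]=10  'cbbdabcbbbdb'
  #16 SA[16]=8  'cbcbbdabcbbbdb'
  #17 SA[17]=5  'cbdcbcbbdabcbbbdb'
  #18 SA[18]=13  'dabcbbbdb'
  #19 SA[19]=20  'db'
  #20 SA[20]=1  'dbbacbdcbcbbdabcbbbdb'
  #21 SA[21]=7  'dcbcbbdabcbbbdb'

[14, 4, 21, 3, 2, 17, 11, 18, 15, 9, 12, 19, 0, 6, 16, 10, 8, 5, 13, 20, 1, 7]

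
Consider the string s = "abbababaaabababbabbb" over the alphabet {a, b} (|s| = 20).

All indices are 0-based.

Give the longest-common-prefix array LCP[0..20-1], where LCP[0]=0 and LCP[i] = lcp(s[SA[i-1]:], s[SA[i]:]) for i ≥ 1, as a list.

[0, 2, 1, 3, 5, 4, 2, 5, 3, 0, 1, 2, 4, 5, 3, 4, 1, 2, 4, 2]

sorted suffixes:
  #0 SA[0]=7  'aaabababbabbb'
  #1 SA[1]=8  'aabababbabbb'
  #2 SA[2]=5  'abaaabababbabbb'
  #3 SA[3]=3  'ababaaabababbabbb'
  #4 SA[4]=9  'abababbabbb'
  #5 SA[5]=11  'ababbabbb'
  #6 SA[6]=0  'abbababaaabababbabbb'
  #7 SA[7]=13  'abbabbb'
  #8 SA[8]=16  'abbb'
  #9 SA[9]=19  'b'
  #10 SA[10]=6  'baaabababbabbb'
  #11 SA[11]=4  'babaaabababbabbb'
  #12 SA[12]=2  'bababaaabababbabbb'
  #13 SA[13]=10  'bababbabbb'
  #14 SA[14]=12  'babbabbb'
  #15 SA[15]=15  'babbb'
  #16 SA[16]=18  'bb'
  #17 SA[17]=1  'bbababaaabababbabbb'
  #18 SA[18]=14  'bbabbb'
  #19 SA[19]=17  'bbb'

SA = [7, 8, 5, 3, 9, 11, 0, 13, 16, 19, 6, 4, 2, 10, 12, 15, 18, 1, 14, 17]
i: (SA[i-1],SA[i]) lcp shared
  1: (7,8) 2 'aa'
  2: (8,5) 1 'a'
  3: (5,3) 3 'aba'
  4: (3,9) 5 'ababa'
  5: (9,11) 4 'abab'
  6: (11,0) 2 'ab'
  7: (0,13) 5 'abbab'
  8: (13,16) 3 'abb'
  9: (16,19) 0 ''
  10: (19,6) 1 'b'
  11: (6,4) 2 'ba'
  12: (4,2) 4 'baba'
  13: (2,10) 5 'babab'
  14: (10,12) 3 'bab'
  15: (12,15) 4 'babb'
  16: (15,18) 1 'b'
  17: (18,1) 2 'bb'
  18: (1,14) 4 'bbab'
  19: (14,17) 2 'bb'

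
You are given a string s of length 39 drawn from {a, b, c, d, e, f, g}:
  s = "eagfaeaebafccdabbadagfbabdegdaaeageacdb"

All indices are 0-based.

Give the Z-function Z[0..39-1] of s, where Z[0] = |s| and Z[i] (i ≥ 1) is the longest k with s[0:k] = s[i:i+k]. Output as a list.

Z[0]=39
i=1: fresh scan; Z[1]=0
i=2: fresh scan; Z[2]=0
i=3: fresh scan; Z[3]=0
i=4: fresh scan; Z[4]=0
i=5: fresh scan; Z[5]=2 scan→box=[5,7)
i=6: min(r-i=1, Z[1]=0)=0; Z[6]=0
i=7: fresh scan; Z[7]=1 scan→box=[7,8)
i=8: fresh scan; Z[8]=0
i=9: fresh scan; Z[9]=0
i=10: fresh scan; Z[10]=0
i=11: fresh scan; Z[11]=0
i=12: fresh scan; Z[12]=0
i=13: fresh scan; Z[13]=0
i=14: fresh scan; Z[14]=0
i=15: fresh scan; Z[15]=0
i=16: fresh scan; Z[16]=0
i=17: fresh scan; Z[17]=0
i=18: fresh scan; Z[18]=0
i=19: fresh scan; Z[19]=0
i=20: fresh scan; Z[20]=0
i=21: fresh scan; Z[21]=0
i=22: fresh scan; Z[22]=0
i=23: fresh scan; Z[23]=0
i=24: fresh scan; Z[24]=0
i=25: fresh scan; Z[25]=0
i=26: fresh scan; Z[26]=1 scan→box=[26,27)
i=27: fresh scan; Z[27]=0
i=28: fresh scan; Z[28]=0
i=29: fresh scan; Z[29]=0
i=30: fresh scan; Z[30]=0
i=31: fresh scan; Z[31]=3 scan→box=[31,34)
i=32: min(r-i=2, Z[1]=0)=0; Z[32]=0
i=33: min(r-i=1, Z[2]=0)=0; Z[33]=0
i=34: fresh scan; Z[34]=2 scan→box=[34,36)
i=35: min(r-i=1, Z[1]=0)=0; Z[35]=0
i=36: fresh scan; Z[36]=0
i=37: fresh scan; Z[37]=0
i=38: fresh scan; Z[38]=0

[39, 0, 0, 0, 0, 2, 0, 1, 0, 0, 0, 0, 0, 0, 0, 0, 0, 0, 0, 0, 0, 0, 0, 0, 0, 0, 1, 0, 0, 0, 0, 3, 0, 0, 2, 0, 0, 0, 0]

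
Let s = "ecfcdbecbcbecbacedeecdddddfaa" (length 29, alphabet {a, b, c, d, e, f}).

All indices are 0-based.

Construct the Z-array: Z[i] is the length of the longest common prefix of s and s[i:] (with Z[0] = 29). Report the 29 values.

Z[0]=29
i=1: fresh scan; Z[1]=0
i=2: fresh scan; Z[2]=0
i=3: fresh scan; Z[3]=0
i=4: fresh scan; Z[4]=0
i=5: fresh scan; Z[5]=0
i=6: fresh scan; Z[6]=2 grow→box=[6,8)
i=7: min(r-i=1, Z[1]=0)=0; Z[7]=0
i=8: fresh scan; Z[8]=0
i=9: fresh scan; Z[9]=0
i=10: fresh scan; Z[10]=0
i=11: fresh scan; Z[11]=2 grow→box=[11,13)
i=12: min(r-i=1, Z[1]=0)=0; Z[12]=0
i=13: fresh scan; Z[13]=0
i=14: fresh scan; Z[14]=0
i=15: fresh scan; Z[15]=0
i=16: fresh scan; Z[16]=1 grow→box=[16,17)
i=17: fresh scan; Z[17]=0
i=18: fresh scan; Z[18]=1 grow→box=[18,19)
i=19: fresh scan; Z[19]=2 grow→box=[19,21)
i=20: min(r-i=1, Z[1]=0)=0; Z[20]=0
i=21: fresh scan; Z[21]=0
i=22: fresh scan; Z[22]=0
i=23: fresh scan; Z[23]=0
i=24: fresh scan; Z[24]=0
i=25: fresh scan; Z[25]=0
i=26: fresh scan; Z[26]=0
i=27: fresh scan; Z[27]=0
i=28: fresh scan; Z[28]=0

[29, 0, 0, 0, 0, 0, 2, 0, 0, 0, 0, 2, 0, 0, 0, 0, 1, 0, 1, 2, 0, 0, 0, 0, 0, 0, 0, 0, 0]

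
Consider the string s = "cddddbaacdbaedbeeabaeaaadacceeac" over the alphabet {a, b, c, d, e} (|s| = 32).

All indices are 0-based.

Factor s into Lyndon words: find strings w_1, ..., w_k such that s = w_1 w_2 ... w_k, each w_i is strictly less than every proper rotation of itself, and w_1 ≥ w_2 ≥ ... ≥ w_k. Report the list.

emit factor 1: 'cdddd' (i=0, period=5)
emit factor 2: 'b' (i=5, period=1)
emit factor 3: 'aacdbaedbeeabae' (i=6, period=15)
emit factor 4: 'aaadacceeac' (i=21, period=11)

["cdddd", "b", "aacdbaedbeeabae", "aaadacceeac"]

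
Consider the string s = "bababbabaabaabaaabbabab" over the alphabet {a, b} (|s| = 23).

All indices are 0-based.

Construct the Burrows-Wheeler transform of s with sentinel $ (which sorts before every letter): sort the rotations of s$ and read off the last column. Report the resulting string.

rank  rotation                  last
    0  $bababbabaabaabaaabbabab  b
    1  aaabbabab$bababbabaabaab  b
    2  aabaaabbabab$bababbabaab  b
    3  aabaabaaabbabab$bababbab  b
    4  aabbabab$bababbabaabaaba  a
    5  ab$bababbabaabaabaaabbab  b
    6  abaaabbabab$bababbabaaba  a
    7  abaabaaabbabab$bababbaba  a
    8  abaabaabaaabbabab$bababb  b
    9  abab$bababbabaabaabaaabb  b
   10  ababbabaabaabaaabbabab$b  b
   11  abbabaabaabaaabbabab$bab  b
   12  abbabab$bababbabaabaabaa  a
   13  b$bababbabaabaabaaabbaba  a
   14  baaabbabab$bababbabaabaa  a
   15  baabaaabbabab$bababbabaa  a
   16  baabaabaaabbabab$bababba  a
   17  bab$bababbabaabaabaaabba  a
   18  babaabaabaaabbabab$babab  b
   19  babab$bababbabaabaabaaab  b
   20  bababbabaabaabaaabbabab$  $
   21  babbabaabaabaaabbabab$ba  a
   22  bbabaabaabaaabbabab$baba  a
   23  bbabab$bababbabaabaabaaa  a

bbbbabaabbbbaaaaaabb$aaa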